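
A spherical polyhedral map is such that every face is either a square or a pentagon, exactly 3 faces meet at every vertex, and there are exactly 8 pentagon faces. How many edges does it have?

24

Let x be the number of squares; then F = 8 + x.
Edge–face incidences: 2E = 5·8 + 4·x = 40 + 4x.
Every vertex has degree 3, so 3V = 2E.
Euler: V − E + F = 2 ⇒ (2E)/3 − E + (8 + x) = 2.
Multiply by 6: 2·(2E) − 3·(2E) + 6·(8 + x) = 12, i.e. 48 + 6x − (40 + 4x) = 12.
Collecting terms: 2x + 8 = 12, so 2x = 4, so x = 2.
Then 2E = 40 + 4·2 = 48, so E = 24, V = 2E/3 = 16, F = 8 + 2 = 10.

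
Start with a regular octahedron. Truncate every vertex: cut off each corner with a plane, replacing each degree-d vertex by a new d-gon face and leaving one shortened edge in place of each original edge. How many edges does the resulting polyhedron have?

The base solid has V = 6, E = 12, F = 8.
Truncation replaces each original edge-end by a new vertex, so V′ = 2E = 24.
Each original edge survives, and each old vertex of degree d contributes d new edges; summing degrees gives Σd = 2E, so E′ = E + 2E = 3E = 36.
Each original face survives and each original vertex becomes one new face: F′ = F + V = 14.

36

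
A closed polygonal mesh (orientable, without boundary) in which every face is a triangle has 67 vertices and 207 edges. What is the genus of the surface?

Every face is a triangle and each edge borders two faces, so 3F = 2·207, giving F = 138.
χ = V − E + F = 67 − 207 + 138 = -2.
For a closed orientable surface χ = 2 − 2g, so g = (2 − (-2))/2 = 2.

2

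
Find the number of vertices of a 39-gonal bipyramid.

41

A bipyramid over an n-gon has 2n triangular faces and n + 2 vertices: V = 39 + 2 = 41, E = 3·39 = 117, F = 2·39 = 78.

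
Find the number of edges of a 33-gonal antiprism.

132

An antiprism on an n-gon has two n-gon caps and 2n triangles: V = 2·33 = 66, E = 4·33 = 132, F = 2·33 + 2 = 68.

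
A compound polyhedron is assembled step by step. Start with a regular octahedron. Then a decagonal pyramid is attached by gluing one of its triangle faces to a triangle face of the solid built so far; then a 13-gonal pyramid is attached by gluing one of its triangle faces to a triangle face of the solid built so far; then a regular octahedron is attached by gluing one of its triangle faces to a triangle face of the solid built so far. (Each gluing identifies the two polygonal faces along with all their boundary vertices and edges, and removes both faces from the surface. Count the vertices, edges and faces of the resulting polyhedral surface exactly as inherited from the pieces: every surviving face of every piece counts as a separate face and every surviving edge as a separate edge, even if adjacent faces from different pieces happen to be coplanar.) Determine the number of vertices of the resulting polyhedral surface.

A regular octahedron: V=6, E=12, F=8.
Attach a decagonal pyramid (V=11, E=20, F=11) along a 3-gon: merge 3 vertices and 3 edges, delete both glued faces → V=14, E=29, F=17.
Attach a 13-gonal pyramid (V=14, E=26, F=14) along a 3-gon: merge 3 vertices and 3 edges, delete both glued faces → V=25, E=52, F=29.
Attach a regular octahedron (V=6, E=12, F=8) along a 3-gon: merge 3 vertices and 3 edges, delete both glued faces → V=28, E=61, F=35.
Check: V − E + F = 28 − 61 + 35 = 2.

28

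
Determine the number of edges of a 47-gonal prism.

A prism on an n-gon has two n-gon bases and n rectangular sides: V = 2·47 = 94, E = 3·47 = 141, F = 47 + 2 = 49.

141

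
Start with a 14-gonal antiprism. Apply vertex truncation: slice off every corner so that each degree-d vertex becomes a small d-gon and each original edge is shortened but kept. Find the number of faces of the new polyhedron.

The base solid has V = 28, E = 56, F = 30.
Truncation replaces each original edge-end by a new vertex, so V′ = 2E = 112.
Each original edge survives, and each old vertex of degree d contributes d new edges; summing degrees gives Σd = 2E, so E′ = E + 2E = 3E = 168.
Each original face survives and each original vertex becomes one new face: F′ = F + V = 58.

58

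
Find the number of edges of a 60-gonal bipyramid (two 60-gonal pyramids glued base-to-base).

A bipyramid over an n-gon has 2n triangular faces and n + 2 vertices: V = 60 + 2 = 62, E = 3·60 = 180, F = 2·60 = 120.

180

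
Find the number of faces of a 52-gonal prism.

A prism on an n-gon has two n-gon bases and n rectangular sides: V = 2·52 = 104, E = 3·52 = 156, F = 52 + 2 = 54.
Check: V − E + F = 104 − 156 + 54 = 2.

54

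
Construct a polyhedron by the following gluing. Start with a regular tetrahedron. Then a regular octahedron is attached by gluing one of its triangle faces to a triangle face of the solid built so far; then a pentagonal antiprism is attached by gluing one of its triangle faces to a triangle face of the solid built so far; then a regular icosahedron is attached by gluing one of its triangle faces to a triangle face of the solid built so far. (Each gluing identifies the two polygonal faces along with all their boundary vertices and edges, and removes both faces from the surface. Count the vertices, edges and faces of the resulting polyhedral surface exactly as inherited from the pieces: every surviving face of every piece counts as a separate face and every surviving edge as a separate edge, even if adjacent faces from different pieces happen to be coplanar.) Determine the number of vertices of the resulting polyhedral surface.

A regular tetrahedron: V=4, E=6, F=4.
Attach a regular octahedron (V=6, E=12, F=8) along a 3-gon: merge 3 vertices and 3 edges, delete both glued faces → V=7, E=15, F=10.
Attach a pentagonal antiprism (V=10, E=20, F=12) along a 3-gon: merge 3 vertices and 3 edges, delete both glued faces → V=14, E=32, F=20.
Attach a regular icosahedron (V=12, E=30, F=20) along a 3-gon: merge 3 vertices and 3 edges, delete both glued faces → V=23, E=59, F=38.
Check: V − E + F = 23 − 59 + 38 = 2.

23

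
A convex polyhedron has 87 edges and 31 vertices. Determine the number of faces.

Here V − E + F = 2.
F = 2 − V + E = 2 − 31 + 87 = 58.

58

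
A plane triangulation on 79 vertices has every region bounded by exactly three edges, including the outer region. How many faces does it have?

154

In a plane triangulation 3F = 2E and V − E + F = 2, so F = 2V − 4 = 2·79 − 4 = 154.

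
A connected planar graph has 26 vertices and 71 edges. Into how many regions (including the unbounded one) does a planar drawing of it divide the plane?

Euler's formula for a connected plane graph: V − E + F = 2, so F = 2 − 26 + 71 = 47.

47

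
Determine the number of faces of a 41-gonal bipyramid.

A bipyramid over an n-gon has 2n triangular faces and n + 2 vertices: V = 41 + 2 = 43, E = 3·41 = 123, F = 2·41 = 82.

82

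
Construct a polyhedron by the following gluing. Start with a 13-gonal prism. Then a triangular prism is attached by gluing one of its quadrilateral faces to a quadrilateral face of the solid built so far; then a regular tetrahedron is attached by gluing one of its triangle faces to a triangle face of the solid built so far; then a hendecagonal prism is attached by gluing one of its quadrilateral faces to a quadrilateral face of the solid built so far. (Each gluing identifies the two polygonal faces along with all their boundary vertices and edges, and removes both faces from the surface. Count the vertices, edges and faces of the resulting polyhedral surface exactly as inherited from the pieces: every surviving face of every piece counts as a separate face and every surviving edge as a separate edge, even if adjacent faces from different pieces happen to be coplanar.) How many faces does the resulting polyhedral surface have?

A 13-gonal prism: V=26, E=39, F=15.
Attach a triangular prism (V=6, E=9, F=5) along a 4-gon: merge 4 vertices and 4 edges, delete both glued faces → V=28, E=44, F=18.
Attach a regular tetrahedron (V=4, E=6, F=4) along a 3-gon: merge 3 vertices and 3 edges, delete both glued faces → V=29, E=47, F=20.
Attach a hendecagonal prism (V=22, E=33, F=13) along a 4-gon: merge 4 vertices and 4 edges, delete both glued faces → V=47, E=76, F=31.
Check: V − E + F = 47 − 76 + 31 = 2.

31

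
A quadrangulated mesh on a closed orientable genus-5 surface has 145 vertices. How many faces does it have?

153

χ = 2 − 2·5 = -8, and every face is a square so 4F = 2E.
V − E + F = -8 with E = 4F/2 gives 145 − (4/2 − 1)·F = -8, so F = 153 and E = 306.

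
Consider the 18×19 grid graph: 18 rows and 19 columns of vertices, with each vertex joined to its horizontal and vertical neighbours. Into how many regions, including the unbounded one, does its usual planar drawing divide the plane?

307

The grid has V = 18·19 = 342 vertices and E = 18·18 + 19·17 = 647 edges.
F = 2 − V + E = 2 − 342 + 647 = 307.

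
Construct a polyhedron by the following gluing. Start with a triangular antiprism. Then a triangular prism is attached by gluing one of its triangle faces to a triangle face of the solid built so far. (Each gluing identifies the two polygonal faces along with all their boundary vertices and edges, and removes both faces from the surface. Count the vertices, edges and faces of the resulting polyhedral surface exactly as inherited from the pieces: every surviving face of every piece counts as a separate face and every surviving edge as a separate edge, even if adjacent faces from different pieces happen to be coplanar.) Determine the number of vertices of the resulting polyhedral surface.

9

A triangular antiprism: V=6, E=12, F=8.
Attach a triangular prism (V=6, E=9, F=5) along a 3-gon: merge 3 vertices and 3 edges, delete both glued faces → V=9, E=18, F=11.
Check: V − E + F = 9 − 18 + 11 = 2.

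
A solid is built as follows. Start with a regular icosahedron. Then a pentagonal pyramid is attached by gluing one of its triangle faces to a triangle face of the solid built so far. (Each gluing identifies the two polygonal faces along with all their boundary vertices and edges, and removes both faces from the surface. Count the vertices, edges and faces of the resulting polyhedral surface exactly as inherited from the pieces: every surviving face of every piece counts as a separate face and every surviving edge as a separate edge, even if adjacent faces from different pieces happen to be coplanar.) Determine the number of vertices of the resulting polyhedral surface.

15

A regular icosahedron: V=12, E=30, F=20.
Attach a pentagonal pyramid (V=6, E=10, F=6) along a 3-gon: merge 3 vertices and 3 edges, delete both glued faces → V=15, E=37, F=24.
Check: V − E + F = 15 − 37 + 24 = 2.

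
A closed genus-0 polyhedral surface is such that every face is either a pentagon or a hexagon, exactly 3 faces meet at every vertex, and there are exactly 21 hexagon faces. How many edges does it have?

93

Let x be the number of pentagons; then F = 21 + x.
Edge–face incidences: 2E = 6·21 + 5·x = 126 + 5x.
Every vertex has degree 3, so 3V = 2E.
Euler: V − E + F = 2 ⇒ (2E)/3 − E + (21 + x) = 2.
Multiply by 6: 2·(2E) − 3·(2E) + 6·(21 + x) = 12, i.e. 126 + 6x − (126 + 5x) = 12.
Collecting terms: x = 12.
Then 2E = 126 + 5·12 = 186, so E = 93, V = 2E/3 = 62, F = 21 + 12 = 33.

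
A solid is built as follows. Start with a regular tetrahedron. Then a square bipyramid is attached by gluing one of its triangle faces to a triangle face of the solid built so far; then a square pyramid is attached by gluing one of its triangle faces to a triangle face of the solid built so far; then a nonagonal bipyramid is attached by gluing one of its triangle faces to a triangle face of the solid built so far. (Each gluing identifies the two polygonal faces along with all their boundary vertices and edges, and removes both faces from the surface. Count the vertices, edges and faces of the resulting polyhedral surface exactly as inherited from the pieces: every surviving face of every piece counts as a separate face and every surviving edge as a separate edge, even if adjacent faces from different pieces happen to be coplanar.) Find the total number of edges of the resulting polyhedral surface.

44

A regular tetrahedron: V=4, E=6, F=4.
Attach a square bipyramid (V=6, E=12, F=8) along a 3-gon: merge 3 vertices and 3 edges, delete both glued faces → V=7, E=15, F=10.
Attach a square pyramid (V=5, E=8, F=5) along a 3-gon: merge 3 vertices and 3 edges, delete both glued faces → V=9, E=20, F=13.
Attach a nonagonal bipyramid (V=11, E=27, F=18) along a 3-gon: merge 3 vertices and 3 edges, delete both glued faces → V=17, E=44, F=29.
Check: V − E + F = 17 − 44 + 29 = 2.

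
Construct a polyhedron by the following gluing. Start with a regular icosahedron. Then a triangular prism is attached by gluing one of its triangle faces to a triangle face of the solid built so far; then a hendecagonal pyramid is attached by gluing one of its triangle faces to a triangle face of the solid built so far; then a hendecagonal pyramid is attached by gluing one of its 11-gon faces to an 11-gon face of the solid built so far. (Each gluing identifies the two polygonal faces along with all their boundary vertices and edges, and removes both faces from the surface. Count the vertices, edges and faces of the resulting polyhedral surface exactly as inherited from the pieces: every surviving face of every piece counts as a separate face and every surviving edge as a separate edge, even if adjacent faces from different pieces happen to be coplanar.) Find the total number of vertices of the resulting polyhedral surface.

25

A regular icosahedron: V=12, E=30, F=20.
Attach a triangular prism (V=6, E=9, F=5) along a 3-gon: merge 3 vertices and 3 edges, delete both glued faces → V=15, E=36, F=23.
Attach a hendecagonal pyramid (V=12, E=22, F=12) along a 3-gon: merge 3 vertices and 3 edges, delete both glued faces → V=24, E=55, F=33.
Attach a hendecagonal pyramid (V=12, E=22, F=12) along an 11-gon: merge 11 vertices and 11 edges, delete both glued faces → V=25, E=66, F=43.
Check: V − E + F = 25 − 66 + 43 = 2.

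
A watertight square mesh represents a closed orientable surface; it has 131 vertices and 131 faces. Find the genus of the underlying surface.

1

Every face is a square, so 2E = 4·131 = 524, giving E = 262.
χ = V − E + F = 131 − 262 + 131 = 0.
For a closed orientable surface χ = 2 − 2g, so g = (2 − (0))/2 = 1.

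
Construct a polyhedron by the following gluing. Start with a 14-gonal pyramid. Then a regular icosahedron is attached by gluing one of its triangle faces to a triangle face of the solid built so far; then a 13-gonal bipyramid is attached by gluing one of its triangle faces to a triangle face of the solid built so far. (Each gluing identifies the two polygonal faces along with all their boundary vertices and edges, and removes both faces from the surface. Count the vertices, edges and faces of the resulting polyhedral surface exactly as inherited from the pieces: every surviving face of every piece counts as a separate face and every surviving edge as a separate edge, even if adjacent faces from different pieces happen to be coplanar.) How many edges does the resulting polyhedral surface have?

A 14-gonal pyramid: V=15, E=28, F=15.
Attach a regular icosahedron (V=12, E=30, F=20) along a 3-gon: merge 3 vertices and 3 edges, delete both glued faces → V=24, E=55, F=33.
Attach a 13-gonal bipyramid (V=15, E=39, F=26) along a 3-gon: merge 3 vertices and 3 edges, delete both glued faces → V=36, E=91, F=57.
Check: V − E + F = 36 − 91 + 57 = 2.

91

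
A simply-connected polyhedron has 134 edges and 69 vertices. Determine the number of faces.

67

Here V − E + F = 2.
F = 2 − V + E = 2 − 69 + 134 = 67.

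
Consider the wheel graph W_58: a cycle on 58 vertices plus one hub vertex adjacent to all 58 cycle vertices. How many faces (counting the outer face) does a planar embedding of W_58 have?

59

W_58 has V = 58 + 1 = 59 vertices and E = 2·58 = 116 edges.
By Euler's formula F = 2 − V + E = 2 − 59 + 116 = 59.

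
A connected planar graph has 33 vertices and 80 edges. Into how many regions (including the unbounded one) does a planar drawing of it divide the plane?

Euler's formula for a connected plane graph: V − E + F = 2, so F = 2 − 33 + 80 = 49.

49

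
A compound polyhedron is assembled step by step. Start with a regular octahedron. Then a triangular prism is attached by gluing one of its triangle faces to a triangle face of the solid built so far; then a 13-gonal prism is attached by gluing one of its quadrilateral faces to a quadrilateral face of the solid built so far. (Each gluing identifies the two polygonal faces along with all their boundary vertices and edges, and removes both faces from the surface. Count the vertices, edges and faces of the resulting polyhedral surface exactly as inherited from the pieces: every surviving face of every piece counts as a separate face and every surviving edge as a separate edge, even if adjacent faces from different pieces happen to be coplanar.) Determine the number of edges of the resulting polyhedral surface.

53

A regular octahedron: V=6, E=12, F=8.
Attach a triangular prism (V=6, E=9, F=5) along a 3-gon: merge 3 vertices and 3 edges, delete both glued faces → V=9, E=18, F=11.
Attach a 13-gonal prism (V=26, E=39, F=15) along a 4-gon: merge 4 vertices and 4 edges, delete both glued faces → V=31, E=53, F=24.
Check: V − E + F = 31 − 53 + 24 = 2.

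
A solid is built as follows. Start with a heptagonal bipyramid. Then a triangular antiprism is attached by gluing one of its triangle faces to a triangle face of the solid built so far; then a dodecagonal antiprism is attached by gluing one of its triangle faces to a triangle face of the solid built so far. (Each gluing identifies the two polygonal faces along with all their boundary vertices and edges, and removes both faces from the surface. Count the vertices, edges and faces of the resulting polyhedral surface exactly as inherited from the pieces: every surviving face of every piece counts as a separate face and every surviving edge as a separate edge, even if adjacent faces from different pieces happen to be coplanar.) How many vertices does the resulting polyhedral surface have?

A heptagonal bipyramid: V=9, E=21, F=14.
Attach a triangular antiprism (V=6, E=12, F=8) along a 3-gon: merge 3 vertices and 3 edges, delete both glued faces → V=12, E=30, F=20.
Attach a dodecagonal antiprism (V=24, E=48, F=26) along a 3-gon: merge 3 vertices and 3 edges, delete both glued faces → V=33, E=75, F=44.
Check: V − E + F = 33 − 75 + 44 = 2.

33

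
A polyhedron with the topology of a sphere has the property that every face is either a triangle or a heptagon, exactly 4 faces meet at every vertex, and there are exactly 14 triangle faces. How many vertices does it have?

Let x be the number of heptagons; then F = 14 + x.
Edge–face incidences: 2E = 3·14 + 7·x = 42 + 7x.
Every vertex has degree 4, so 4V = 2E.
Euler: V − E + F = 2 ⇒ (2E)/4 − E + (14 + x) = 2.
Multiply by 8: 2·(2E) − 4·(2E) + 8·(14 + x) = 16, i.e. 112 + 8x − 2·(42 + 7x) = 16.
Collecting terms: −6x + 28 = 16, so −6x = −12, so x = 2.
Then 2E = 42 + 7·2 = 56, so E = 28, V = 2E/4 = 14, F = 14 + 2 = 16.

14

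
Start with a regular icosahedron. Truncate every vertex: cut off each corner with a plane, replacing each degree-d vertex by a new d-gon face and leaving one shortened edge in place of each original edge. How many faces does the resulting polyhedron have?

The base solid has V = 12, E = 30, F = 20.
Truncation replaces each original edge-end by a new vertex, so V′ = 2E = 60.
Each original edge survives, and each old vertex of degree d contributes d new edges; summing degrees gives Σd = 2E, so E′ = E + 2E = 3E = 90.
Each original face survives and each original vertex becomes one new face: F′ = F + V = 32.

32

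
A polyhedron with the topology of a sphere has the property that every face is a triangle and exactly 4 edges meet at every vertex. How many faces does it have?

8

Each face has 3 edges and each edge borders two faces, so 2E = 3F.
Each vertex has degree 4, so 4V = 2E and hence V = 3F/4.
Euler: V − E + F = 2 ⇒ (3F/4) − (3F/2) + F = 2.
Multiply by 8: (6 − 12 + 8)F = 16, i.e. 2F = 16.
So F = 8, E = 3·8/2 = 12, V = 3·8/4 = 6.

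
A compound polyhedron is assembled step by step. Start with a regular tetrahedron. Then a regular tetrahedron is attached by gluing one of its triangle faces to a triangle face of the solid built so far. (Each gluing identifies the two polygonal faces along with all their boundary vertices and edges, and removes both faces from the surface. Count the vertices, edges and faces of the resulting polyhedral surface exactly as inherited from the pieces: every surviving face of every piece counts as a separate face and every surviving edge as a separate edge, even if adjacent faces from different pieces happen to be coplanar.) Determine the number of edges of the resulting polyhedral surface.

A regular tetrahedron: V=4, E=6, F=4.
Attach a regular tetrahedron (V=4, E=6, F=4) along a 3-gon: merge 3 vertices and 3 edges, delete both glued faces → V=5, E=9, F=6.
Check: V − E + F = 5 − 9 + 6 = 2.

9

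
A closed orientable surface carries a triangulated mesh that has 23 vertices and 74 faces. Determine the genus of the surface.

Every face is a triangle, so 2E = 3·74 = 222, giving E = 111.
χ = V − E + F = 23 − 111 + 74 = -14.
For a closed orientable surface χ = 2 − 2g, so g = (2 − (-14))/2 = 8.

8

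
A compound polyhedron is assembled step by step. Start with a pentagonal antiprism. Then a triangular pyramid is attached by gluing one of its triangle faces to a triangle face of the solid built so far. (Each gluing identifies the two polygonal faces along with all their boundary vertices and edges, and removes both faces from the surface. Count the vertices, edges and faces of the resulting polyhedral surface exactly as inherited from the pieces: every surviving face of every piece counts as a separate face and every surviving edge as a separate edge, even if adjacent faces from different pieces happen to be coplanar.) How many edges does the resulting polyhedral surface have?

A pentagonal antiprism: V=10, E=20, F=12.
Attach a triangular pyramid (V=4, E=6, F=4) along a 3-gon: merge 3 vertices and 3 edges, delete both glued faces → V=11, E=23, F=14.
Check: V − E + F = 11 − 23 + 14 = 2.

23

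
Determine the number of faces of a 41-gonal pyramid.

A pyramid on an n-gon base has one n-gon and n triangles: V = 41 + 1 = 42, E = 2·41 = 82, F = 41 + 1 = 42.
Check: V − E + F = 42 − 82 + 42 = 2.

42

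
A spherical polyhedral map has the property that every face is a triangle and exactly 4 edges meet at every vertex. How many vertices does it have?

6

Each face has 3 edges and each edge borders two faces, so 2E = 3F.
Each vertex has degree 4, so 4V = 2E and hence V = 3F/4.
Euler: V − E + F = 2 ⇒ (3F/4) − (3F/2) + F = 2.
Multiply by 8: (6 − 12 + 8)F = 16, i.e. 2F = 16.
So F = 8, E = 3·8/2 = 12, V = 3·8/4 = 6.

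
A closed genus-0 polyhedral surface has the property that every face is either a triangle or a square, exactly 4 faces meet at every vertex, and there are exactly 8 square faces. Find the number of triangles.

Let x be the number of triangles; then F = 8 + x.
Edge–face incidences: 2E = 4·8 + 3·x = 32 + 3x.
Every vertex has degree 4, so 4V = 2E.
Euler: V − E + F = 2 ⇒ (2E)/4 − E + (8 + x) = 2.
Multiply by 8: 2·(2E) − 4·(2E) + 8·(8 + x) = 16, i.e. 64 + 8x − 2·(32 + 3x) = 16.
Collecting terms: 2x = 16, so x = 8.
Then 2E = 32 + 3·8 = 56, so E = 28, V = 2E/4 = 14, F = 8 + 8 = 16.

8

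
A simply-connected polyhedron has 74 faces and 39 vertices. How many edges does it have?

111

Here V − E + F = 2.
E = V + F − (2) = 39 + 74 − (2) = 111.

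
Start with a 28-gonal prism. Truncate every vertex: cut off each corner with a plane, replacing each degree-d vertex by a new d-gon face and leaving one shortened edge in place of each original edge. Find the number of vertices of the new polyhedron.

168

The base solid has V = 56, E = 84, F = 30.
Truncation replaces each original edge-end by a new vertex, so V′ = 2E = 168.
Each original edge survives, and each old vertex of degree d contributes d new edges; summing degrees gives Σd = 2E, so E′ = E + 2E = 3E = 252.
Each original face survives and each original vertex becomes one new face: F′ = F + V = 86.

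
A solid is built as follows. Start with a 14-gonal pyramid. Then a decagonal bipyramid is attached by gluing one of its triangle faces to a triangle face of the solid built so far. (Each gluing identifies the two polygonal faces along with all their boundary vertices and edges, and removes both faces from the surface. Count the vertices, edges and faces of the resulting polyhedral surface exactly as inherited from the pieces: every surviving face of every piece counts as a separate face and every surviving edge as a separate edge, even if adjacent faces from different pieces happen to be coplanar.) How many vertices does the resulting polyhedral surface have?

24

A 14-gonal pyramid: V=15, E=28, F=15.
Attach a decagonal bipyramid (V=12, E=30, F=20) along a 3-gon: merge 3 vertices and 3 edges, delete both glued faces → V=24, E=55, F=33.
Check: V − E + F = 24 − 55 + 33 = 2.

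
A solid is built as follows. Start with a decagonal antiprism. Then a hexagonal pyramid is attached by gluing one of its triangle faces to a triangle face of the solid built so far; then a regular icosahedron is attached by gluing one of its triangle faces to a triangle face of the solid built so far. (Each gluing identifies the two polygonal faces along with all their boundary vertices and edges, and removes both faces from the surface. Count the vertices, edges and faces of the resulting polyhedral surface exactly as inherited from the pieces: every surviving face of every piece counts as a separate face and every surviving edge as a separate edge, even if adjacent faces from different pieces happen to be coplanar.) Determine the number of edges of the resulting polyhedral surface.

76

A decagonal antiprism: V=20, E=40, F=22.
Attach a hexagonal pyramid (V=7, E=12, F=7) along a 3-gon: merge 3 vertices and 3 edges, delete both glued faces → V=24, E=49, F=27.
Attach a regular icosahedron (V=12, E=30, F=20) along a 3-gon: merge 3 vertices and 3 edges, delete both glued faces → V=33, E=76, F=45.
Check: V − E + F = 33 − 76 + 45 = 2.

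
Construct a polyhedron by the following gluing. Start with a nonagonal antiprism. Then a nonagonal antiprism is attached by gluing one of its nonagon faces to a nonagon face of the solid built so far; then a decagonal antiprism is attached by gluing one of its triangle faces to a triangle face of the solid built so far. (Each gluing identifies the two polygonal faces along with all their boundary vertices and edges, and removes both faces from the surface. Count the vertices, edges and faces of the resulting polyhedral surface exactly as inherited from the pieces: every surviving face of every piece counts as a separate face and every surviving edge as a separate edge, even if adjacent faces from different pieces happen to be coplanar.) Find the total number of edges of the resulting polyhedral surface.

100

A nonagonal antiprism: V=18, E=36, F=20.
Attach a nonagonal antiprism (V=18, E=36, F=20) along a 9-gon: merge 9 vertices and 9 edges, delete both glued faces → V=27, E=63, F=38.
Attach a decagonal antiprism (V=20, E=40, F=22) along a 3-gon: merge 3 vertices and 3 edges, delete both glued faces → V=44, E=100, F=58.
Check: V − E + F = 44 − 100 + 58 = 2.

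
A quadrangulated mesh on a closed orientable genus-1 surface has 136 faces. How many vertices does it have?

136

χ = 2 − 2·1 = 0, and every face is a square so 4F = 2E.
E = 4·136/2 = 272. Then V = 0 + E − F = 0 + 272 − 136 = 136.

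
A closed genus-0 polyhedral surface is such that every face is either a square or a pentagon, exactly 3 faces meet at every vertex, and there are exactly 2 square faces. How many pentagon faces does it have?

Let x be the number of pentagons; then F = 2 + x.
Edge–face incidences: 2E = 4·2 + 5·x = 8 + 5x.
Every vertex has degree 3, so 3V = 2E.
Euler: V − E + F = 2 ⇒ (2E)/3 − E + (2 + x) = 2.
Multiply by 6: 2·(2E) − 3·(2E) + 6·(2 + x) = 12, i.e. 12 + 6x − (8 + 5x) = 12.
Collecting terms: x + 4 = 12, so x = 8.
Then 2E = 8 + 5·8 = 48, so E = 24, V = 2E/3 = 16, F = 2 + 8 = 10.

8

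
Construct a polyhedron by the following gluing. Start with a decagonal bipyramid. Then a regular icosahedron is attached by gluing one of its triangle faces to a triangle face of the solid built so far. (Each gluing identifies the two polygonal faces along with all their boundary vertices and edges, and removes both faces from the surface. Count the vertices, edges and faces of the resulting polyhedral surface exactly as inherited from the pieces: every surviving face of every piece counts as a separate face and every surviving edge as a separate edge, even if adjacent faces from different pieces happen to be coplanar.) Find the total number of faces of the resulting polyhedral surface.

38

A decagonal bipyramid: V=12, E=30, F=20.
Attach a regular icosahedron (V=12, E=30, F=20) along a 3-gon: merge 3 vertices and 3 edges, delete both glued faces → V=21, E=57, F=38.
Check: V − E + F = 21 − 57 + 38 = 2.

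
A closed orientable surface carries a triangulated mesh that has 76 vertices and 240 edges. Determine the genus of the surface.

3

Every face is a triangle and each edge borders two faces, so 3F = 2·240, giving F = 160.
χ = V − E + F = 76 − 240 + 160 = -4.
For a closed orientable surface χ = 2 − 2g, so g = (2 − (-4))/2 = 3.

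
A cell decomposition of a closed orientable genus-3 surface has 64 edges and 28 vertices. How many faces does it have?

For a closed orientable surface of genus 3, χ = 2 − 2·3 = -4.
F = -4 − V + E = -4 − 28 + 64 = 32.

32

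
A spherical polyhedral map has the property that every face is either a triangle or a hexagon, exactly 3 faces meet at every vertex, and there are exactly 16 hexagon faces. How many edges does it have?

54

Let x be the number of triangles; then F = 16 + x.
Edge–face incidences: 2E = 6·16 + 3·x = 96 + 3x.
Every vertex has degree 3, so 3V = 2E.
Euler: V − E + F = 2 ⇒ (2E)/3 − E + (16 + x) = 2.
Multiply by 6: 2·(2E) − 3·(2E) + 6·(16 + x) = 12, i.e. 96 + 6x − (96 + 3x) = 12.
Collecting terms: 3x = 12, so x = 4.
Then 2E = 96 + 3·4 = 108, so E = 54, V = 2E/3 = 36, F = 16 + 4 = 20.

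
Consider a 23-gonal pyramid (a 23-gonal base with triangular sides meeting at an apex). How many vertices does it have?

24

A pyramid on an n-gon base has one n-gon and n triangles: V = 23 + 1 = 24, E = 2·23 = 46, F = 23 + 1 = 24.
Check: V − E + F = 24 − 46 + 24 = 2.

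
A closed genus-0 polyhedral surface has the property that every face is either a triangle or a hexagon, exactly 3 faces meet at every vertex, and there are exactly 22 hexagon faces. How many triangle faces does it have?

Let x be the number of triangles; then F = 22 + x.
Edge–face incidences: 2E = 6·22 + 3·x = 132 + 3x.
Every vertex has degree 3, so 3V = 2E.
Euler: V − E + F = 2 ⇒ (2E)/3 − E + (22 + x) = 2.
Multiply by 6: 2·(2E) − 3·(2E) + 6·(22 + x) = 12, i.e. 132 + 6x − (132 + 3x) = 12.
Collecting terms: 3x = 12, so x = 4.
Then 2E = 132 + 3·4 = 144, so E = 72, V = 2E/3 = 48, F = 22 + 4 = 26.

4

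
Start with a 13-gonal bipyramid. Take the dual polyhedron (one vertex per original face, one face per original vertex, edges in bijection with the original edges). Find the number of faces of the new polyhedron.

15

The base solid has V = 15, E = 39, F = 26.
The dual swaps V and F and preserves E: V′ = F = 26, E′ = E = 39, F′ = V = 15.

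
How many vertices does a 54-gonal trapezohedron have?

110

The n-trapezohedron (dual of the n-antiprism) has V = 2·54 + 2 = 110, E = 4·54 = 216, F = 2·54 = 108.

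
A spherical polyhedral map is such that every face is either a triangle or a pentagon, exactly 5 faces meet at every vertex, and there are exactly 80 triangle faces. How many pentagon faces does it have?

Let x be the number of pentagons; then F = 80 + x.
Edge–face incidences: 2E = 3·80 + 5·x = 240 + 5x.
Every vertex has degree 5, so 5V = 2E.
Euler: V − E + F = 2 ⇒ (2E)/5 − E + (80 + x) = 2.
Multiply by 10: 2·(2E) − 5·(2E) + 10·(80 + x) = 20, i.e. 800 + 10x − 3·(240 + 5x) = 20.
Collecting terms: −5x + 80 = 20, so −5x = −60, so x = 12.
Then 2E = 240 + 5·12 = 300, so E = 150, V = 2E/5 = 60, F = 80 + 12 = 92.

12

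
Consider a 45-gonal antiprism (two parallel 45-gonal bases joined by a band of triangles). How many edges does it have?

An antiprism on an n-gon has two n-gon caps and 2n triangles: V = 2·45 = 90, E = 4·45 = 180, F = 2·45 + 2 = 92.

180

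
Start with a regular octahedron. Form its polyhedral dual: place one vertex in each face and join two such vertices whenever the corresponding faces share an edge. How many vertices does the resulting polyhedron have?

The base solid has V = 6, E = 12, F = 8.
The dual swaps V and F and preserves E: V′ = F = 8, E′ = E = 12, F′ = V = 6.

8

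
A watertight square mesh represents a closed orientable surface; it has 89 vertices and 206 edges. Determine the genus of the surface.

8

Every face is a square and each edge borders two faces, so 4F = 2·206, giving F = 103.
χ = V − E + F = 89 − 206 + 103 = -14.
For a closed orientable surface χ = 2 − 2g, so g = (2 − (-14))/2 = 8.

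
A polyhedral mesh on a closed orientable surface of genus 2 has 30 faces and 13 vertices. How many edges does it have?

45

For a closed orientable surface of genus 2, χ = 2 − 2·2 = -2.
E = V + F − (-2) = 13 + 30 − (-2) = 45.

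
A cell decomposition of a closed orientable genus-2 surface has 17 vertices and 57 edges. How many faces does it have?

For a closed orientable surface of genus 2, χ = 2 − 2·2 = -2.
F = -2 − V + E = -2 − 17 + 57 = 38.

38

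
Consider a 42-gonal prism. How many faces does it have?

A prism on an n-gon has two n-gon bases and n rectangular sides: V = 2·42 = 84, E = 3·42 = 126, F = 42 + 2 = 44.

44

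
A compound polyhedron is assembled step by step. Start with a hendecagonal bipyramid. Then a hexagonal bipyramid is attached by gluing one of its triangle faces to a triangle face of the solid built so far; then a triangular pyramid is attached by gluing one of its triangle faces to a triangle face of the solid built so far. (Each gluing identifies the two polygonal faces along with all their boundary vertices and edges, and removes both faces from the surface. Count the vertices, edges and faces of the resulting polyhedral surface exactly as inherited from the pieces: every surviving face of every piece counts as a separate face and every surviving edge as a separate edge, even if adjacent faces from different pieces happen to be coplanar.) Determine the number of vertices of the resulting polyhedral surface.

19

A hendecagonal bipyramid: V=13, E=33, F=22.
Attach a hexagonal bipyramid (V=8, E=18, F=12) along a 3-gon: merge 3 vertices and 3 edges, delete both glued faces → V=18, E=48, F=32.
Attach a triangular pyramid (V=4, E=6, F=4) along a 3-gon: merge 3 vertices and 3 edges, delete both glued faces → V=19, E=51, F=34.
Check: V − E + F = 19 − 51 + 34 = 2.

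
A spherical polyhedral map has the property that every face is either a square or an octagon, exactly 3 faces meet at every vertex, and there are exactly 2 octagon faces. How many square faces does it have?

Let x be the number of squares; then F = 2 + x.
Edge–face incidences: 2E = 8·2 + 4·x = 16 + 4x.
Every vertex has degree 3, so 3V = 2E.
Euler: V − E + F = 2 ⇒ (2E)/3 − E + (2 + x) = 2.
Multiply by 6: 2·(2E) − 3·(2E) + 6·(2 + x) = 12, i.e. 12 + 6x − (16 + 4x) = 12.
Collecting terms: 2x − 4 = 12, so 2x = 16, so x = 8.
Then 2E = 16 + 4·8 = 48, so E = 24, V = 2E/3 = 16, F = 2 + 8 = 10.

8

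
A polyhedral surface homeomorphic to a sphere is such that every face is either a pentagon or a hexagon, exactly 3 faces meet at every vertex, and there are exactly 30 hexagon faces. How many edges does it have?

120

Let x be the number of pentagons; then F = 30 + x.
Edge–face incidences: 2E = 6·30 + 5·x = 180 + 5x.
Every vertex has degree 3, so 3V = 2E.
Euler: V − E + F = 2 ⇒ (2E)/3 − E + (30 + x) = 2.
Multiply by 6: 2·(2E) − 3·(2E) + 6·(30 + x) = 12, i.e. 180 + 6x − (180 + 5x) = 12.
Collecting terms: x = 12.
Then 2E = 180 + 5·12 = 240, so E = 120, V = 2E/3 = 80, F = 30 + 12 = 42.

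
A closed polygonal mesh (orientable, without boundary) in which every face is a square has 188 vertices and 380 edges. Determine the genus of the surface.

Every face is a square and each edge borders two faces, so 4F = 2·380, giving F = 190.
χ = V − E + F = 188 − 380 + 190 = -2.
For a closed orientable surface χ = 2 − 2g, so g = (2 − (-2))/2 = 2.

2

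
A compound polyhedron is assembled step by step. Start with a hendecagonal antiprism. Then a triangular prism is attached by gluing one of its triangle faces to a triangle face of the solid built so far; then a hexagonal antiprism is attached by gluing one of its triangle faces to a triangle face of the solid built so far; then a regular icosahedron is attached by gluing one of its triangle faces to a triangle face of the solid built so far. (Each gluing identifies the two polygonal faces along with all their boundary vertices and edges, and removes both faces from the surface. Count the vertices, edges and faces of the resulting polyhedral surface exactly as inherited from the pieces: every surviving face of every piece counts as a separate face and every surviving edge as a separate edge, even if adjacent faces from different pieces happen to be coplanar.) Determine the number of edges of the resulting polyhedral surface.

98

A hendecagonal antiprism: V=22, E=44, F=24.
Attach a triangular prism (V=6, E=9, F=5) along a 3-gon: merge 3 vertices and 3 edges, delete both glued faces → V=25, E=50, F=27.
Attach a hexagonal antiprism (V=12, E=24, F=14) along a 3-gon: merge 3 vertices and 3 edges, delete both glued faces → V=34, E=71, F=39.
Attach a regular icosahedron (V=12, E=30, F=20) along a 3-gon: merge 3 vertices and 3 edges, delete both glued faces → V=43, E=98, F=57.
Check: V − E + F = 43 − 98 + 57 = 2.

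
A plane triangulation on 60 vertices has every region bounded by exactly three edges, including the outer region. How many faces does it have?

In a plane triangulation 3F = 2E and V − E + F = 2, so F = 2V − 4 = 2·60 − 4 = 116.

116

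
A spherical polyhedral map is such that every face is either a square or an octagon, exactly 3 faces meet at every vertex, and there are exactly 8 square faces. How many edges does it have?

Let x be the number of octagons; then F = 8 + x.
Edge–face incidences: 2E = 4·8 + 8·x = 32 + 8x.
Every vertex has degree 3, so 3V = 2E.
Euler: V − E + F = 2 ⇒ (2E)/3 − E + (8 + x) = 2.
Multiply by 6: 2·(2E) − 3·(2E) + 6·(8 + x) = 12, i.e. 48 + 6x − (32 + 8x) = 12.
Collecting terms: −2x + 16 = 12, so −2x = −4, so x = 2.
Then 2E = 32 + 8·2 = 48, so E = 24, V = 2E/3 = 16, F = 8 + 2 = 10.

24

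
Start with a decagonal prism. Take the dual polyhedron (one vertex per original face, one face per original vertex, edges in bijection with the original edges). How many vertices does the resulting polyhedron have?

12

The base solid has V = 20, E = 30, F = 12.
The dual swaps V and F and preserves E: V′ = F = 12, E′ = E = 30, F′ = V = 20.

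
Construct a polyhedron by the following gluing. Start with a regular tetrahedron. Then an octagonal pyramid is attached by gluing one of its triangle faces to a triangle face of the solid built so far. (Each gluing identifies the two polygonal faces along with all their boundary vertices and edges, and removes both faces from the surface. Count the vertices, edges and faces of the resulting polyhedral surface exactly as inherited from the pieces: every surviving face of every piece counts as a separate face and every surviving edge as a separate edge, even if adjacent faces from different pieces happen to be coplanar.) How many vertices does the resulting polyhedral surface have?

10

A regular tetrahedron: V=4, E=6, F=4.
Attach an octagonal pyramid (V=9, E=16, F=9) along a 3-gon: merge 3 vertices and 3 edges, delete both glued faces → V=10, E=19, F=11.
Check: V − E + F = 10 − 19 + 11 = 2.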